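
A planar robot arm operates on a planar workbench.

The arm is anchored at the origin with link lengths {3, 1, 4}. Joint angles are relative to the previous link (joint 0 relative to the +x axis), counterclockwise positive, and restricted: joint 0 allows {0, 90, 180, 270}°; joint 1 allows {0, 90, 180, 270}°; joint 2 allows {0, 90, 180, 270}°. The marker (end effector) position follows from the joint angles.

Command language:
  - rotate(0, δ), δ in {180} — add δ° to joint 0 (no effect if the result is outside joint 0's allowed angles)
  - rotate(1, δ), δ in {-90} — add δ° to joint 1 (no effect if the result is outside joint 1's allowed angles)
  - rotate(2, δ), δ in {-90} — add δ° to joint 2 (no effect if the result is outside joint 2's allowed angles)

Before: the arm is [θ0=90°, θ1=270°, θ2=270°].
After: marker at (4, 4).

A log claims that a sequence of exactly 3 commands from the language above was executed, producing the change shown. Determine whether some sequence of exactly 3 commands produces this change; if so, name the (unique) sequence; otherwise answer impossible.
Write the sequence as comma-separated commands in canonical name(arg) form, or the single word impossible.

rotate(1, -90), rotate(1, -90), rotate(1, -90)

from: [θ0=90°, θ1=270°, θ2=270°]
[1] after rotate(1, -90): [θ0=90°, θ1=180°, θ2=270°]
[2] after rotate(1, -90): [θ0=90°, θ1=90°, θ2=270°]
[3] after rotate(1, -90): [θ0=90°, θ1=0°, θ2=270°]
no other 3-command option fits: unique.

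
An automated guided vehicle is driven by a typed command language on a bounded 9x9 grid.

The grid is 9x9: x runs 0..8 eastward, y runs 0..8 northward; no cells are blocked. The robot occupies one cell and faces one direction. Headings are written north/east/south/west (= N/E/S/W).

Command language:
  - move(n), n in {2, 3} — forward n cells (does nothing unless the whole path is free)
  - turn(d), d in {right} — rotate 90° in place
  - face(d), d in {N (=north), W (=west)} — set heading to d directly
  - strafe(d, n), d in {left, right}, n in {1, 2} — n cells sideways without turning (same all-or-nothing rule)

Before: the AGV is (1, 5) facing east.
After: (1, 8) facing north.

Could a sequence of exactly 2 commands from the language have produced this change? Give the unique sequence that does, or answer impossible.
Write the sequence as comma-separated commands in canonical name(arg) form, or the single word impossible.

face(N), move(3)

key: order matters: swapping face(N) and move(3) lands elsewhere
from: (1, 5) facing east
step 1 (face(N)): (1, 5) facing north
step 2 (move(3)): (1, 8) facing north
uniquely the one of 81 2-step routes that fits.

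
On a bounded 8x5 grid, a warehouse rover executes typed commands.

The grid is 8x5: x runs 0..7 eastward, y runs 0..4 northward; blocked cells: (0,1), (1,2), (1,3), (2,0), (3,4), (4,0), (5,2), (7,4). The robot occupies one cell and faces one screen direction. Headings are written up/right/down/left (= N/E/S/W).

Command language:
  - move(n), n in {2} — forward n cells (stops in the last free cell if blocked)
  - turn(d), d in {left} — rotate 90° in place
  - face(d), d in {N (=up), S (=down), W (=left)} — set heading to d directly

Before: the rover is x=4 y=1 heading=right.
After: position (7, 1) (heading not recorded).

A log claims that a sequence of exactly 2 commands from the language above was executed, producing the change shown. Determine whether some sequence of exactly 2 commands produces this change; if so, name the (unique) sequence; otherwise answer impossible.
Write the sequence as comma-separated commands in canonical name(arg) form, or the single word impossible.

key: the second move(2) runs into the grid edge before its full distance
start: x=4 y=1 heading=right
step 1 (move(2)): x=6 y=1 heading=right
step 2 (move(2)): x=7 y=1 heading=right
all 25 alternatives checked — unique.

move(2), move(2)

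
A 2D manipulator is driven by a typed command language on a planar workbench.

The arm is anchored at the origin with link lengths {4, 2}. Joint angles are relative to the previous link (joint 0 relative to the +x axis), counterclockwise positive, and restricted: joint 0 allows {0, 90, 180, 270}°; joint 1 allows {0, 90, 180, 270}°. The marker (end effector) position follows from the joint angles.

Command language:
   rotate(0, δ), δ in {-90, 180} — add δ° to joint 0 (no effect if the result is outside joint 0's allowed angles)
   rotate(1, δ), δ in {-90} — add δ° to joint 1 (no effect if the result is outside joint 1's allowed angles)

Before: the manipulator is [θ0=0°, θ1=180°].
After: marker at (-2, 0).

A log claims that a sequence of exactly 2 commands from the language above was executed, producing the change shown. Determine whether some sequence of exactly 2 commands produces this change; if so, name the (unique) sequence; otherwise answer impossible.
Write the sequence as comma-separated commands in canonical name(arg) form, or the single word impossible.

start: [θ0=0°, θ1=180°]
step 1 (rotate(0, -90)): [θ0=270°, θ1=180°]
step 2 (rotate(0, -90)): [θ0=180°, θ1=180°]
uniquely the one of 9 2-step routes that fits.

rotate(0, -90), rotate(0, -90)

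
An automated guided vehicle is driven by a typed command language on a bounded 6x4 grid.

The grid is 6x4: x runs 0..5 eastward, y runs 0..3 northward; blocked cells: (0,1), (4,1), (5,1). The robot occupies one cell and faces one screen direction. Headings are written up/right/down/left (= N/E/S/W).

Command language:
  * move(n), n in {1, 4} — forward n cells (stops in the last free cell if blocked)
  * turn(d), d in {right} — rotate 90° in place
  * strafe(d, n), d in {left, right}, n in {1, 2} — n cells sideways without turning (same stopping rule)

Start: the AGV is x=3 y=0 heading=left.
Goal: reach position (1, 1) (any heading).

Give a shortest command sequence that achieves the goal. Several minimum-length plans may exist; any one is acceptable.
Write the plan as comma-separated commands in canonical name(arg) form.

initial: x=3 y=0 heading=left
step 1 (strafe(right, 1)): x=3 y=1 heading=left
step 2 (move(4)): x=1 y=1 heading=left
shorter routes all fall short; 2 is best.

strafe(right, 1), move(4)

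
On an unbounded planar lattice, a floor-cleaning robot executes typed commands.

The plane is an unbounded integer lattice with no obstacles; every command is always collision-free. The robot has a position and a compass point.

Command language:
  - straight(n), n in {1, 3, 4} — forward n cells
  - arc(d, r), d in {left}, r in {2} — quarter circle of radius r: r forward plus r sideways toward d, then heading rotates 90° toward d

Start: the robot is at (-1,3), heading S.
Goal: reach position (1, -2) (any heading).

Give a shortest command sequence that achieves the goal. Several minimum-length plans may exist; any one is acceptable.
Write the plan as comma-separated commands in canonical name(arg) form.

straight(3), arc(left, 2)

initial: at (-1,3), heading S
t=1 straight(3) ⇒ at (-1,0), heading S
t=2 arc(left, 2) ⇒ at (1,-2), heading E
no 1-step plan works, so 2 is optimal.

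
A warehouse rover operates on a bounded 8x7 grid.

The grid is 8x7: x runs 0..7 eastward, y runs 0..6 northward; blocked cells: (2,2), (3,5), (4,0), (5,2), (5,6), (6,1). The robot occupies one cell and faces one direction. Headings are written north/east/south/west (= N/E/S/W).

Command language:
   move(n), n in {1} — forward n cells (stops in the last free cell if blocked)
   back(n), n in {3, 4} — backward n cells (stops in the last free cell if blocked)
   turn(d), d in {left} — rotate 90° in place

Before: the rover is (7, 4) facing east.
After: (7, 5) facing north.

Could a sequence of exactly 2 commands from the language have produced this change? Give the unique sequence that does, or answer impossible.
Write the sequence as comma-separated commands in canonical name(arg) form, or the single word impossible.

turn(left), move(1)

key: position moved to (7,5) AND the heading swung to N — translation plus rotation needed
begin: (7, 4) facing east
step 1 (turn(left)): (7, 4) facing north
step 2 (move(1)): (7, 5) facing north
no rival 2-sequence matches.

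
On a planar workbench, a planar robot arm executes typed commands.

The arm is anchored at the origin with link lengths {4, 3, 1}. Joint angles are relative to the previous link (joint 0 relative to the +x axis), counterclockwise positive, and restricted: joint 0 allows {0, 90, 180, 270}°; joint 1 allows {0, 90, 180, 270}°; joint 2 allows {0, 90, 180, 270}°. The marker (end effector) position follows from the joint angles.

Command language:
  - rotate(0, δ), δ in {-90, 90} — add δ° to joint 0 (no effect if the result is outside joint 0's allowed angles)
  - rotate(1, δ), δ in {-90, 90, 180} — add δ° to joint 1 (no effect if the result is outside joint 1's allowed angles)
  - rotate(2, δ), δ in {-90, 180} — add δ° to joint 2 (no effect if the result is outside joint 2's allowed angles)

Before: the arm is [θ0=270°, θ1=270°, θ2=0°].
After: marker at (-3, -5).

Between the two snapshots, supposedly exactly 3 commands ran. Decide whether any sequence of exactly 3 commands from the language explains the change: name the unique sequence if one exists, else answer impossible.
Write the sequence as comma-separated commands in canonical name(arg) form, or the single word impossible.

rotate(2, -90), rotate(2, -90), rotate(2, -90)

from: [θ0=270°, θ1=270°, θ2=0°]
t=1 rotate(2, -90) ⇒ [θ0=270°, θ1=270°, θ2=270°]
t=2 rotate(2, -90) ⇒ [θ0=270°, θ1=270°, θ2=180°]
t=3 rotate(2, -90) ⇒ [θ0=270°, θ1=270°, θ2=90°]
no rival 3-sequence matches.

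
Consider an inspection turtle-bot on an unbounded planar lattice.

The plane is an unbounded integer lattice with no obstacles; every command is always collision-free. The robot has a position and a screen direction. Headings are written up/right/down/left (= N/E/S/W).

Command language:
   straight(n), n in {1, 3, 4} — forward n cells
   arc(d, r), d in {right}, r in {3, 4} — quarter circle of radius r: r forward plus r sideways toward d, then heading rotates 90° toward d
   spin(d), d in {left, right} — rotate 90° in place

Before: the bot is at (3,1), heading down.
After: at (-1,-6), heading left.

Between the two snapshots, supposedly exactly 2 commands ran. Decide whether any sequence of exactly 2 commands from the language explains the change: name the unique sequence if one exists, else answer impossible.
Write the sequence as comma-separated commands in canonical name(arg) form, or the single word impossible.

straight(3), arc(right, 4)

key: running arc(right, 4) before straight(3) would end elsewhere — order is forced
from: at (3,1), heading down
1. straight(3) → at (3,-2), heading down
2. arc(right, 4) → at (-1,-6), heading left
all 49 alternatives checked — unique.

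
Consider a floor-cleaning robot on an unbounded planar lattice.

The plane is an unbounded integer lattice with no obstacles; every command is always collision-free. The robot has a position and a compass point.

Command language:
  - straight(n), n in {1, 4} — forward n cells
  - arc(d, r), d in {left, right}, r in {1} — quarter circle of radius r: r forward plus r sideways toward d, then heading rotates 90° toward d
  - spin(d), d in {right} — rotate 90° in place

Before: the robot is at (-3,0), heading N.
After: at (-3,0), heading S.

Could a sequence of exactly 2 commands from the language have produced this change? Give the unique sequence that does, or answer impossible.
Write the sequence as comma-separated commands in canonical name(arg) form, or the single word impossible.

spin(right), spin(right)

key: (-3,0) unmoved — no command in the sequence translates
t0: at (-3,0), heading N
step 1 (spin(right)): at (-3,0), heading E
step 2 (spin(right)): at (-3,0), heading S
no rival 2-sequence matches.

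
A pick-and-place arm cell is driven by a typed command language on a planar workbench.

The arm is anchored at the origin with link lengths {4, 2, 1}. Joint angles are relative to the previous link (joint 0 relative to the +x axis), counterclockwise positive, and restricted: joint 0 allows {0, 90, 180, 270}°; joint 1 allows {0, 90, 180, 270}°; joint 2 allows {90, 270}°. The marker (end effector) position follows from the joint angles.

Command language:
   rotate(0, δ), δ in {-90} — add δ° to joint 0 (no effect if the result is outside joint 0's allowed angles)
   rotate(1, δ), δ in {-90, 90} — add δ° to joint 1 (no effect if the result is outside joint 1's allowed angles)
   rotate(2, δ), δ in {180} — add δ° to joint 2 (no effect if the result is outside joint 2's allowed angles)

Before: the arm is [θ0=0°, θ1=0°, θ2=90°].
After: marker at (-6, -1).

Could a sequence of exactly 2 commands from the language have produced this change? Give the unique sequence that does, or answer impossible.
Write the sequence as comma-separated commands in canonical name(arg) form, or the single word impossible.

rotate(0, -90), rotate(0, -90)

start: [θ0=0°, θ1=0°, θ2=90°]
step 1 (rotate(0, -90)): [θ0=270°, θ1=0°, θ2=90°]
step 2 (rotate(0, -90)): [θ0=180°, θ1=0°, θ2=90°]
no other 2-command option fits: unique.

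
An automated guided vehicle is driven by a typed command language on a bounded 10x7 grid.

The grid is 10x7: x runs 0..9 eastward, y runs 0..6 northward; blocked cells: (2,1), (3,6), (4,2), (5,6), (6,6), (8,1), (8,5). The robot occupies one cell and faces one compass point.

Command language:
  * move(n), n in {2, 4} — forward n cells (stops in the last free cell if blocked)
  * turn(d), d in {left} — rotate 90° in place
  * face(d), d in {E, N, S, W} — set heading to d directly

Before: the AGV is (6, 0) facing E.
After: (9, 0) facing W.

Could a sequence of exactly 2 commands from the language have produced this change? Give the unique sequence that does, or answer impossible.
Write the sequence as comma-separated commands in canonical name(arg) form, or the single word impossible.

move(4), face(W)

key: cell and facing (now W) both changed — the 2 commands mix motion and turning
t0: (6, 0) facing E
[1] after move(4): (9, 0) facing E
[2] after face(W): (9, 0) facing W
uniquely the one of 49 2-step routes that fits.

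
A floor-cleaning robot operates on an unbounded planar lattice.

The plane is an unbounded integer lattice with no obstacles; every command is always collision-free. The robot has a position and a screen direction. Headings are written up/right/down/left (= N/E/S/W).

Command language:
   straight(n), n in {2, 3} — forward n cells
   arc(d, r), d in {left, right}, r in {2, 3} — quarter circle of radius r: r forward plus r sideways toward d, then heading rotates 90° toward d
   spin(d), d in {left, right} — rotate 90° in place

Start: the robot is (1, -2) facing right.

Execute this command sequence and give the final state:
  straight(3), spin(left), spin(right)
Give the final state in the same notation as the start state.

begin: (1, -2) facing right
[1] after straight(3): (4, -2) facing right
[2] after spin(left): (4, -2) facing up
[3] after spin(right): (4, -2) facing right

(4, -2) facing right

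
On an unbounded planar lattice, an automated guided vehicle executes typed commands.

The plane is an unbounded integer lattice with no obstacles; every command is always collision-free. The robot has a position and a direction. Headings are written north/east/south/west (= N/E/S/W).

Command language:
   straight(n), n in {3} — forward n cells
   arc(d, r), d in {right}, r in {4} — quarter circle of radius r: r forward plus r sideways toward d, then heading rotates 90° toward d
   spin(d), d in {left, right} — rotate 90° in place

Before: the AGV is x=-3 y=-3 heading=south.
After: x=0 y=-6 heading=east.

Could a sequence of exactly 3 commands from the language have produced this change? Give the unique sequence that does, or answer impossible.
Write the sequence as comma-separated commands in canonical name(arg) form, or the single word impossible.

straight(3), spin(left), straight(3)

key: position moved to (0,-6) AND the heading swung to E — translation plus rotation needed
from: x=-3 y=-3 heading=south
t=1 straight(3) ⇒ x=-3 y=-6 heading=south
t=2 spin(left) ⇒ x=-3 y=-6 heading=east
t=3 straight(3) ⇒ x=0 y=-6 heading=east
no rival 3-sequence matches.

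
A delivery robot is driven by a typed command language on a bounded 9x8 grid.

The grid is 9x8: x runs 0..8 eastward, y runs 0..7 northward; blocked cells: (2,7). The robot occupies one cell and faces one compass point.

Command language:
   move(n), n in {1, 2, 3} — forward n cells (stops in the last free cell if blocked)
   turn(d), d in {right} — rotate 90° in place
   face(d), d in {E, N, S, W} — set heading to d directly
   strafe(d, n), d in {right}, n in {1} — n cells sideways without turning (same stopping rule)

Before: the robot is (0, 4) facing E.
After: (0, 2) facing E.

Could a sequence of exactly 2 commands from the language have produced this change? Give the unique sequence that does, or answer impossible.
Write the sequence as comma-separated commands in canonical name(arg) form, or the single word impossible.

strafe(right, 1), strafe(right, 1)

key: still facing E at the end — nothing in the sequence rotates
initial: (0, 4) facing E
[1] after strafe(right, 1): (0, 3) facing E
[2] after strafe(right, 1): (0, 2) facing E
all 81 alternatives checked — unique.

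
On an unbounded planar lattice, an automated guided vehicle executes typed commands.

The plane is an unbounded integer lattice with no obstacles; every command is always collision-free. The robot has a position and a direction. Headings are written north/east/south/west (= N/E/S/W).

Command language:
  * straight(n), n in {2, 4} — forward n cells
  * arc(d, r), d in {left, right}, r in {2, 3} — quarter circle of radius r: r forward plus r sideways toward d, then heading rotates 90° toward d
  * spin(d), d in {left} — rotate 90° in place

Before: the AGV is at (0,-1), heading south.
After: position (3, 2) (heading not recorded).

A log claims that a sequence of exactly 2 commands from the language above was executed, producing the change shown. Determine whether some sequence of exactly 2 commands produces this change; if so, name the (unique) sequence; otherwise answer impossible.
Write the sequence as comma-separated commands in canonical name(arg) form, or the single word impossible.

spin(left), arc(left, 3)

key: order matters: swapping spin(left) and arc(left, 3) lands elsewhere
from: at (0,-1), heading south
1. spin(left) → at (0,-1), heading east
2. arc(left, 3) → at (3,2), heading north
all 49 alternatives checked — unique.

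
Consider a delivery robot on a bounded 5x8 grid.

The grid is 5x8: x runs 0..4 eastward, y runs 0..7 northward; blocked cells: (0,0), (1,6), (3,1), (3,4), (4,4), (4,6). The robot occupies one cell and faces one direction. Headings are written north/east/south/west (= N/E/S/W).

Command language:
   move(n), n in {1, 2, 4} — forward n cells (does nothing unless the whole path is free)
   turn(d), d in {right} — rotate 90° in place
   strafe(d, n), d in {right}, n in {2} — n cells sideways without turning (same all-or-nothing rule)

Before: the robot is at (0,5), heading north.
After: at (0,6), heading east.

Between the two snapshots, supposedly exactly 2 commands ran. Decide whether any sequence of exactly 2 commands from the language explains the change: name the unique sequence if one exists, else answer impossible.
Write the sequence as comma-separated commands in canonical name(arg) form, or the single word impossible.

key: position moved to (0,6) AND the heading swung to E — translation plus rotation needed
from: at (0,5), heading north
1. move(1) → at (0,6), heading north
2. turn(right) → at (0,6), heading east
no rival 2-sequence matches.

move(1), turn(right)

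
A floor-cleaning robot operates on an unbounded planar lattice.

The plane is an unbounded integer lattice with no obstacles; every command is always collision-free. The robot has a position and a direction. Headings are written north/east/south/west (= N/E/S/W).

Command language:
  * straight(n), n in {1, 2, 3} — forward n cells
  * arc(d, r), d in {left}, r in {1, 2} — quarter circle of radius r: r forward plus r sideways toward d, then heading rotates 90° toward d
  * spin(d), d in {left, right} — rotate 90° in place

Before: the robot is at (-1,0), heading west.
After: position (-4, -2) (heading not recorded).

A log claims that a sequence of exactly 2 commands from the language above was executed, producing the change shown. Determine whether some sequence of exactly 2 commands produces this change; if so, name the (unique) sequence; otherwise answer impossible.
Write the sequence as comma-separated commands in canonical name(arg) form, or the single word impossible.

key: order matters: swapping straight(1) and arc(left, 2) lands elsewhere
initial: at (-1,0), heading west
step 1 (straight(1)): at (-2,0), heading west
step 2 (arc(left, 2)): at (-4,-2), heading south
no rival 2-sequence matches.

straight(1), arc(left, 2)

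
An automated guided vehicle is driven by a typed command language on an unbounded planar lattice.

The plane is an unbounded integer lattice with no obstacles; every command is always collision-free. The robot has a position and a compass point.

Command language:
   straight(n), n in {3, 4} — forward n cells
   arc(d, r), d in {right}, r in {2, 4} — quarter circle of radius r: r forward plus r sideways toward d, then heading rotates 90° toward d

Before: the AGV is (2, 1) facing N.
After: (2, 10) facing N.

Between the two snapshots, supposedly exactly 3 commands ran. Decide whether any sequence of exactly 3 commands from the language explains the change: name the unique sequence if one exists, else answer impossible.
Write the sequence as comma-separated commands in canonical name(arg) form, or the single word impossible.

straight(3), straight(3), straight(3)

key: heading stays N — no command in the sequence turns
begin: (2, 1) facing N
[1] after straight(3): (2, 4) facing N
[2] after straight(3): (2, 7) facing N
[3] after straight(3): (2, 10) facing N
no other 3-command option fits: unique.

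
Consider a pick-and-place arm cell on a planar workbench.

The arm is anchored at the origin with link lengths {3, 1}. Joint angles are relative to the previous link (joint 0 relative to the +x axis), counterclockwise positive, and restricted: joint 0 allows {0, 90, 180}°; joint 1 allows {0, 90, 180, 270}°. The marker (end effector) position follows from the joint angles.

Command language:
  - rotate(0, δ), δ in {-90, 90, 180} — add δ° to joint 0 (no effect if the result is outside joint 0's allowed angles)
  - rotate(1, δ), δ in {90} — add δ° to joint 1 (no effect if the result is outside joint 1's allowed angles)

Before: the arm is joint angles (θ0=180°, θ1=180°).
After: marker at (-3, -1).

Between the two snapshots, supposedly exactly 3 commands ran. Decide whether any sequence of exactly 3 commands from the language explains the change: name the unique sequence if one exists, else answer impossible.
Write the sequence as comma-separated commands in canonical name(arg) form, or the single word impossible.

rotate(1, 90), rotate(1, 90), rotate(1, 90)

begin: joint angles (θ0=180°, θ1=180°)
t=1 rotate(1, 90) ⇒ joint angles (θ0=180°, θ1=270°)
t=2 rotate(1, 90) ⇒ joint angles (θ0=180°, θ1=0°)
t=3 rotate(1, 90) ⇒ joint angles (θ0=180°, θ1=90°)
uniquely the one of 64 3-step routes that fits.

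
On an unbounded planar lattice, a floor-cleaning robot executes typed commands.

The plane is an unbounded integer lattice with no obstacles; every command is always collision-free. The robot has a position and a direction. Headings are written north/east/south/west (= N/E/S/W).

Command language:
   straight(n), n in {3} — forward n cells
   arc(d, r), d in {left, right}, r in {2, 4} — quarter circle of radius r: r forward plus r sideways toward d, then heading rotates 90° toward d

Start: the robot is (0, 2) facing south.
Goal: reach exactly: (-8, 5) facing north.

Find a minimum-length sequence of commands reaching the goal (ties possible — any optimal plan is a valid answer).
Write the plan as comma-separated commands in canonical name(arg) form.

arc(right, 4), arc(right, 4), straight(3)

from: (0, 2) facing south
t=1 arc(right, 4) ⇒ (-4, -2) facing west
t=2 arc(right, 4) ⇒ (-8, 2) facing north
t=3 straight(3) ⇒ (-8, 5) facing north
shorter routes all fall short; 3 is best.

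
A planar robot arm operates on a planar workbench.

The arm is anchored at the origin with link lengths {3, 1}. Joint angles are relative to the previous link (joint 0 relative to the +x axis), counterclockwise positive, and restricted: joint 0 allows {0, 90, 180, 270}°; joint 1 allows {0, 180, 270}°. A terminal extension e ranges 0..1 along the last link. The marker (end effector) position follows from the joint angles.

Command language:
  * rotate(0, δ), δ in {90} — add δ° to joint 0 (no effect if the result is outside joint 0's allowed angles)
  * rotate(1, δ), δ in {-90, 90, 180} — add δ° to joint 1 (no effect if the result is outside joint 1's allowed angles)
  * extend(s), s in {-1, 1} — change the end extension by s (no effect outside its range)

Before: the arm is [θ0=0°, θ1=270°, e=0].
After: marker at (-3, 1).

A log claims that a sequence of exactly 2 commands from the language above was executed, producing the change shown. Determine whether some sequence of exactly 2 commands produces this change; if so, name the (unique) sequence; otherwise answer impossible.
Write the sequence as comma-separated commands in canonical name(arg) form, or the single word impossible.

rotate(0, 90), rotate(0, 90)

t0: [θ0=0°, θ1=270°, e=0]
1. rotate(0, 90) → [θ0=90°, θ1=270°, e=0]
2. rotate(0, 90) → [θ0=180°, θ1=270°, e=0]
no rival 2-sequence matches.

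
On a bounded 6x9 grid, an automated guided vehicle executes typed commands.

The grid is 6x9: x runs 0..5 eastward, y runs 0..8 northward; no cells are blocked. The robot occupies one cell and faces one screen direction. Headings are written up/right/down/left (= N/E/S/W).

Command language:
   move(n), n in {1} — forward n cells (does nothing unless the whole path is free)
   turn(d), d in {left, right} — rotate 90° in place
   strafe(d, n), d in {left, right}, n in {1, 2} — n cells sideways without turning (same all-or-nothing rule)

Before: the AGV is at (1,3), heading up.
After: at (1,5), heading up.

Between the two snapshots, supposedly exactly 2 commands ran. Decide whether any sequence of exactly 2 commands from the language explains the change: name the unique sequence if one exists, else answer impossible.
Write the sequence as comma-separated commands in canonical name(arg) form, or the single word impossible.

key: heading stays N — no command in the sequence turns
begin: at (1,3), heading up
1. move(1) → at (1,4), heading up
2. move(1) → at (1,5), heading up
no other 2-command option fits: unique.

move(1), move(1)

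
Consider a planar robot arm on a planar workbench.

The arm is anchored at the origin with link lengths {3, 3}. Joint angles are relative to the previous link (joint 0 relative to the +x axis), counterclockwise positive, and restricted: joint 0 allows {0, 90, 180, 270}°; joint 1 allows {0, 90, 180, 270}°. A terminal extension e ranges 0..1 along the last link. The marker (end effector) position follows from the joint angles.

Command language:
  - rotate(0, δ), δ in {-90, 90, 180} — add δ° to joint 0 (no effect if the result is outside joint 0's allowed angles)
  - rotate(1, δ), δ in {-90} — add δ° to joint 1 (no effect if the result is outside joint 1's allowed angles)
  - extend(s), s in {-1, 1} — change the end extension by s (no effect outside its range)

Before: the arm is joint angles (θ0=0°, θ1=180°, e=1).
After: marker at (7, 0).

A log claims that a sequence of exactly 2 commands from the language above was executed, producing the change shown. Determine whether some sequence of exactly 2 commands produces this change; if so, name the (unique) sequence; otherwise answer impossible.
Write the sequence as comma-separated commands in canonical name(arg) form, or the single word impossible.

initial: joint angles (θ0=0°, θ1=180°, e=1)
step 1 (rotate(1, -90)): joint angles (θ0=0°, θ1=90°, e=1)
step 2 (rotate(1, -90)): joint angles (θ0=0°, θ1=0°, e=1)
no rival 2-sequence matches.

rotate(1, -90), rotate(1, -90)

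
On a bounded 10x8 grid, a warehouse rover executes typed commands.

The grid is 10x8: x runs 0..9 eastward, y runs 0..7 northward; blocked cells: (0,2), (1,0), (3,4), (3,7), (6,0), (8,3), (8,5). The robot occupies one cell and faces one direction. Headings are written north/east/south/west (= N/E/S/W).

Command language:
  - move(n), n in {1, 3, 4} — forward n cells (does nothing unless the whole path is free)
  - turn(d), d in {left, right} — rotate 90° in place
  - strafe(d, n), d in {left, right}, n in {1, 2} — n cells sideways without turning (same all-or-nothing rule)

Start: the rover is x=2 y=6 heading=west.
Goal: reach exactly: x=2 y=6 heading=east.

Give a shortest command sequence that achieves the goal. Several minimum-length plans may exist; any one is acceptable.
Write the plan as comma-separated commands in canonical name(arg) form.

turn(right), turn(right)

from: x=2 y=6 heading=west
t=1 turn(right) ⇒ x=2 y=6 heading=north
t=2 turn(right) ⇒ x=2 y=6 heading=east
nothing shorter than 2 reaches the goal.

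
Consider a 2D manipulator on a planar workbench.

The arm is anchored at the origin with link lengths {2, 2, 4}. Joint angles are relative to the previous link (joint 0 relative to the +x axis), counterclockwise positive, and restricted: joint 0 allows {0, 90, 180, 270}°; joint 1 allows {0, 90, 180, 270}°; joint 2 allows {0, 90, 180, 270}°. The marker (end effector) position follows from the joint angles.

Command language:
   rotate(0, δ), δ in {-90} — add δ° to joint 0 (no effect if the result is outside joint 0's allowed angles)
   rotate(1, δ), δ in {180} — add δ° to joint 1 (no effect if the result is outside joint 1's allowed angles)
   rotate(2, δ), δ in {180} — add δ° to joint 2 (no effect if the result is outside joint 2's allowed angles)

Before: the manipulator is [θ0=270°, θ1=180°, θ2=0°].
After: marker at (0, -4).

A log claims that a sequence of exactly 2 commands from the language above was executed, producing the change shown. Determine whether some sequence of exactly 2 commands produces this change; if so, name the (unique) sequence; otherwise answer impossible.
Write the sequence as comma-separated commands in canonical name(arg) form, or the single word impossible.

rotate(0, -90), rotate(0, -90)

initial: [θ0=270°, θ1=180°, θ2=0°]
step 1 (rotate(0, -90)): [θ0=180°, θ1=180°, θ2=0°]
step 2 (rotate(0, -90)): [θ0=90°, θ1=180°, θ2=0°]
uniquely the one of 9 2-step routes that fits.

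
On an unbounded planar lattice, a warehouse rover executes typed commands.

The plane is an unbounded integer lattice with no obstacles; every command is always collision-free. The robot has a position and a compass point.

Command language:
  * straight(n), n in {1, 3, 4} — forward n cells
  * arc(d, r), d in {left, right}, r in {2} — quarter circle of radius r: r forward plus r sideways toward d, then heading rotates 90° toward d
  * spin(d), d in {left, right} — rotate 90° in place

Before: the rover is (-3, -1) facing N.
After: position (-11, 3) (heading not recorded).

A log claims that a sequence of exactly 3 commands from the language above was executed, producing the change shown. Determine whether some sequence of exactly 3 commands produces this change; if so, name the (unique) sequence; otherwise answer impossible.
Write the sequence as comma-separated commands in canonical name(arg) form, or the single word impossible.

arc(left, 2), straight(4), arc(right, 2)

key: order matters: swapping arc(left, 2) and arc(right, 2) lands elsewhere
begin: (-3, -1) facing N
t=1 arc(left, 2) ⇒ (-5, 1) facing W
t=2 straight(4) ⇒ (-9, 1) facing W
t=3 arc(right, 2) ⇒ (-11, 3) facing N
no rival 3-sequence matches.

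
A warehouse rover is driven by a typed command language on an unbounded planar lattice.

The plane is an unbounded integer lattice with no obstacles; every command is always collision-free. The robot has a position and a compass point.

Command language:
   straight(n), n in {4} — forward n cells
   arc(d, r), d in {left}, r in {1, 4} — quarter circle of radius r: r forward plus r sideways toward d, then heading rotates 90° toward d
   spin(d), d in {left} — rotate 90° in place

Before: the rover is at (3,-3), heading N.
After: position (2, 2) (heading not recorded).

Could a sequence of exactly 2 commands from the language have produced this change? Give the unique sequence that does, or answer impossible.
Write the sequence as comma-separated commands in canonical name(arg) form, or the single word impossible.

straight(4), arc(left, 1)

key: order matters: swapping straight(4) and arc(left, 1) lands elsewhere
t0: at (3,-3), heading N
step 1 (straight(4)): at (3,1), heading N
step 2 (arc(left, 1)): at (2,2), heading W
no other 2-command option fits: unique.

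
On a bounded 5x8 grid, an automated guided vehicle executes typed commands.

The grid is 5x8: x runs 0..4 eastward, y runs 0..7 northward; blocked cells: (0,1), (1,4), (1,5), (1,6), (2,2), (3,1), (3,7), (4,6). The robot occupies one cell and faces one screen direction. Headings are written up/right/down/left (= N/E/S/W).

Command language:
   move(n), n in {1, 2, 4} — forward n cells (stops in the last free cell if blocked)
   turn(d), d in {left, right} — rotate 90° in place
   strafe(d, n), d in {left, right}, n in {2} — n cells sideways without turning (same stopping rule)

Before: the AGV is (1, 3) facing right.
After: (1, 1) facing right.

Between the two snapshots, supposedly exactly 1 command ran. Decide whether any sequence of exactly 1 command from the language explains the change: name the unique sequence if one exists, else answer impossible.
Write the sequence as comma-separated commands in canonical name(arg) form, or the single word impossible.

key: still facing E — the one step turns nothing
begin: (1, 3) facing right
[1] after strafe(right, 2): (1, 1) facing right
uniquely the one of 7 1-step routes that fits.

strafe(right, 2)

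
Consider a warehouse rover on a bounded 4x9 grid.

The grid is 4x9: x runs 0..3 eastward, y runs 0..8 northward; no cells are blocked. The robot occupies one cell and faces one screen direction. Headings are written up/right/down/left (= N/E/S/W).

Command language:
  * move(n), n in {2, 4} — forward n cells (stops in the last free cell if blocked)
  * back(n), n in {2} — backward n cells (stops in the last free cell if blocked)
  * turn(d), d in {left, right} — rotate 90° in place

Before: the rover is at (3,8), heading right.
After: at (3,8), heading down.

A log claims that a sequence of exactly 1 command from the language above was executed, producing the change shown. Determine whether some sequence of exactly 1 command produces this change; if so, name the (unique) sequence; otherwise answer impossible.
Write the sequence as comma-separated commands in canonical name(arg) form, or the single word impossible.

turn(right)

key: parked at (3,8) the whole time — nothing moves the robot
t0: at (3,8), heading right
1. turn(right) → at (3,8), heading down
no other 1-command option fits: unique.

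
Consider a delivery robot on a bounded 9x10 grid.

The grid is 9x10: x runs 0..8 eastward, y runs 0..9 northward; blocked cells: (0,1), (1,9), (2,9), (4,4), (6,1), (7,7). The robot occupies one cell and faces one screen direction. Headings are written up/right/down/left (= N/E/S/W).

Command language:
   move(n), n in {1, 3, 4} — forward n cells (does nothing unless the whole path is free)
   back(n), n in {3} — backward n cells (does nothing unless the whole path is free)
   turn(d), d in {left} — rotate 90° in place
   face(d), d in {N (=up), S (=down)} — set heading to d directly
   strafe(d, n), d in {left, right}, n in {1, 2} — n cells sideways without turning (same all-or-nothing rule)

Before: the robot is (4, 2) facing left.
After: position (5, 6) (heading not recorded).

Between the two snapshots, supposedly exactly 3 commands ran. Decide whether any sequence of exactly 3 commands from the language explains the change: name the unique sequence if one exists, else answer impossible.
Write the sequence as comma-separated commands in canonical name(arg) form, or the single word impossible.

key: running move(4) before face(N) would end elsewhere — order is forced
from: (4, 2) facing left
1. face(N) → (4, 2) facing up
2. strafe(right, 1) → (5, 2) facing up
3. move(4) → (5, 6) facing up
no other 3-command option fits: unique.

face(N), strafe(right, 1), move(4)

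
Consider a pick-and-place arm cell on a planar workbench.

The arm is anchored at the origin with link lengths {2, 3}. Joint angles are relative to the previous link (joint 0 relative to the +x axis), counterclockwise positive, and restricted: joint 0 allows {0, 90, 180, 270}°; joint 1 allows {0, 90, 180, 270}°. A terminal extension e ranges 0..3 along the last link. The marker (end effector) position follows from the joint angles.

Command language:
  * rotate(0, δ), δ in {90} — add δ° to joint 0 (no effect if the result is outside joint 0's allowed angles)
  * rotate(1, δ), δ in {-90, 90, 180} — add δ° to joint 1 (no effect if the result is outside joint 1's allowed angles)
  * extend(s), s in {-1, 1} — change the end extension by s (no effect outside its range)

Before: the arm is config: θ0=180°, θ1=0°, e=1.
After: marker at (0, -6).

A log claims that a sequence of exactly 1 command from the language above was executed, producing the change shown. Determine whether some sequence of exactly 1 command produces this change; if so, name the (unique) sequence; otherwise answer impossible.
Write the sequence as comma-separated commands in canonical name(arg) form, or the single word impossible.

begin: config: θ0=180°, θ1=0°, e=1
step 1 (rotate(0, 90)): config: θ0=270°, θ1=0°, e=1
all 6 alternatives checked — unique.

rotate(0, 90)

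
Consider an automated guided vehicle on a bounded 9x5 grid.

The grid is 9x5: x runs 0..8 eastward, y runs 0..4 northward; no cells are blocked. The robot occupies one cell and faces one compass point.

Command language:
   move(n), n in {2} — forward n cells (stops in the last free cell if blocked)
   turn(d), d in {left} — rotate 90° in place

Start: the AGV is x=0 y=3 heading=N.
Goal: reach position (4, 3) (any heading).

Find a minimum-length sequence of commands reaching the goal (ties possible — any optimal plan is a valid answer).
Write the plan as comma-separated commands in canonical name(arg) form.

turn(left), turn(left), turn(left), move(2), move(2)

t0: x=0 y=3 heading=N
step 1 (turn(left)): x=0 y=3 heading=W
step 2 (turn(left)): x=0 y=3 heading=S
step 3 (turn(left)): x=0 y=3 heading=E
step 4 (move(2)): x=2 y=3 heading=E
step 5 (move(2)): x=4 y=3 heading=E
nothing shorter than 5 reaches the goal.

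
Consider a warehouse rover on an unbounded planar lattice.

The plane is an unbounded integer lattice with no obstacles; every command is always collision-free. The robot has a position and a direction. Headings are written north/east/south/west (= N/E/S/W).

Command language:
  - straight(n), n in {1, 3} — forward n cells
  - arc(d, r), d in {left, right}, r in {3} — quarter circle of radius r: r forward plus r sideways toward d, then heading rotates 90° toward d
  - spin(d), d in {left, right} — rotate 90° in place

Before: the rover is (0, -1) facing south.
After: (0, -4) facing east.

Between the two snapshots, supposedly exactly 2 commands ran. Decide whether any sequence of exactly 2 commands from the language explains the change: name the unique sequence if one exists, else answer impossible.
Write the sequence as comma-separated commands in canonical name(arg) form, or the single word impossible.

key: position moved to (0,-4) AND the heading swung to E — translation plus rotation needed
initial: (0, -1) facing south
t=1 straight(3) ⇒ (0, -4) facing south
t=2 spin(left) ⇒ (0, -4) facing east
no rival 2-sequence matches.

straight(3), spin(left)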